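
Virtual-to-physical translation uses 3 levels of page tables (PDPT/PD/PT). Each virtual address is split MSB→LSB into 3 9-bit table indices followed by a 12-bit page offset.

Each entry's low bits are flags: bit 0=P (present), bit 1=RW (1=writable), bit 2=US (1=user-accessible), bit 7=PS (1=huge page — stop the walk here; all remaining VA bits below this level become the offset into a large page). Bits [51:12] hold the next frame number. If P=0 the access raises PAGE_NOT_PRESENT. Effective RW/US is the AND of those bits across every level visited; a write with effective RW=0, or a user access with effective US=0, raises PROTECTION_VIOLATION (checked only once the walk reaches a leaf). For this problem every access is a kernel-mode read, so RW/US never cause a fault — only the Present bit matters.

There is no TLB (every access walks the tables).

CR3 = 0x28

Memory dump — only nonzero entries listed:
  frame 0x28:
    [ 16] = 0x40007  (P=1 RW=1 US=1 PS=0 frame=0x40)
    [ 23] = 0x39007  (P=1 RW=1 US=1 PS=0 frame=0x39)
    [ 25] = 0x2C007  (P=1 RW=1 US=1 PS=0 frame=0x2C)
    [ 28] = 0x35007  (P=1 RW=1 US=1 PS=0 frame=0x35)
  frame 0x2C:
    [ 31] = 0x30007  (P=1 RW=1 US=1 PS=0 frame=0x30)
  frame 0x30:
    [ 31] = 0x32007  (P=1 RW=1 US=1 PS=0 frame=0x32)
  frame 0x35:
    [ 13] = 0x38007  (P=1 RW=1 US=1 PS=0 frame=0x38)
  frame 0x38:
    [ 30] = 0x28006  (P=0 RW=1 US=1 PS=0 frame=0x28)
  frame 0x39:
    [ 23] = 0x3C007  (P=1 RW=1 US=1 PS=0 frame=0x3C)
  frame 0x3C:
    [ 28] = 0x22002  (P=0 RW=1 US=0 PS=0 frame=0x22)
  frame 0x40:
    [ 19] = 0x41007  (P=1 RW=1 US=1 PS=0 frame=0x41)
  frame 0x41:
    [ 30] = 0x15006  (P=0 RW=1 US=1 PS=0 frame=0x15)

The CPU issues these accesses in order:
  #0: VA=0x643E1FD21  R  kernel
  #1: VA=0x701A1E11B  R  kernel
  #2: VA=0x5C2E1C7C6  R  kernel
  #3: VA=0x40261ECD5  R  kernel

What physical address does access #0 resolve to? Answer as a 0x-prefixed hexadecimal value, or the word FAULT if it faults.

Trace:
#0 VA=0x643E1FD21 (r,kernel):
  [0] read 0x28 idx=25: raw=0x2C007 flags P=1 W=1 U=1 S=0
  [1] read 0x2C idx=31: raw=0x30007 flags P=1 W=1 U=1 S=0
  [2] read 0x30 idx=31: raw=0x32007 flags P=1 W=1 U=1 S=0
  ✓ 0x32D21  — 3 lookups
#1 VA=0x701A1E11B (r,kernel):
  [0] read 0x28 idx=28: raw=0x35007 flags P=1 W=1 U=1 S=0
  [1] read 0x35 idx=13: raw=0x38007 flags P=1 W=1 U=1 S=0
  [2] read 0x38 idx=30: raw=0x28006 flags P=0 W=1 U=1 S=0
  ✗ PAGE_NOT_PRESENT  [3 reads]
#2 VA=0x5C2E1C7C6 (r,kernel):
  [0] read 0x28 idx=23: raw=0x39007 flags P=1 W=1 U=1 S=0
  [1] read 0x39 idx=23: raw=0x3C007 flags P=1 W=1 U=1 S=0
  [2] read 0x3C idx=28: raw=0x22002 flags P=0 W=1 U=0 S=0
  ✗ PAGE_NOT_PRESENT  [3 reads]
#3 VA=0x40261ECD5 (r,kernel):
  [0] read 0x28 idx=16: raw=0x40007 flags P=1 W=1 U=1 S=0
  [1] read 0x40 idx=19: raw=0x41007 flags P=1 W=1 U=1 S=0
  [2] read 0x41 idx=30: raw=0x15006 flags P=0 W=1 U=1 S=0
  ✗ PAGE_NOT_PRESENT  [3 reads]

Access #0 PA: 0x32D21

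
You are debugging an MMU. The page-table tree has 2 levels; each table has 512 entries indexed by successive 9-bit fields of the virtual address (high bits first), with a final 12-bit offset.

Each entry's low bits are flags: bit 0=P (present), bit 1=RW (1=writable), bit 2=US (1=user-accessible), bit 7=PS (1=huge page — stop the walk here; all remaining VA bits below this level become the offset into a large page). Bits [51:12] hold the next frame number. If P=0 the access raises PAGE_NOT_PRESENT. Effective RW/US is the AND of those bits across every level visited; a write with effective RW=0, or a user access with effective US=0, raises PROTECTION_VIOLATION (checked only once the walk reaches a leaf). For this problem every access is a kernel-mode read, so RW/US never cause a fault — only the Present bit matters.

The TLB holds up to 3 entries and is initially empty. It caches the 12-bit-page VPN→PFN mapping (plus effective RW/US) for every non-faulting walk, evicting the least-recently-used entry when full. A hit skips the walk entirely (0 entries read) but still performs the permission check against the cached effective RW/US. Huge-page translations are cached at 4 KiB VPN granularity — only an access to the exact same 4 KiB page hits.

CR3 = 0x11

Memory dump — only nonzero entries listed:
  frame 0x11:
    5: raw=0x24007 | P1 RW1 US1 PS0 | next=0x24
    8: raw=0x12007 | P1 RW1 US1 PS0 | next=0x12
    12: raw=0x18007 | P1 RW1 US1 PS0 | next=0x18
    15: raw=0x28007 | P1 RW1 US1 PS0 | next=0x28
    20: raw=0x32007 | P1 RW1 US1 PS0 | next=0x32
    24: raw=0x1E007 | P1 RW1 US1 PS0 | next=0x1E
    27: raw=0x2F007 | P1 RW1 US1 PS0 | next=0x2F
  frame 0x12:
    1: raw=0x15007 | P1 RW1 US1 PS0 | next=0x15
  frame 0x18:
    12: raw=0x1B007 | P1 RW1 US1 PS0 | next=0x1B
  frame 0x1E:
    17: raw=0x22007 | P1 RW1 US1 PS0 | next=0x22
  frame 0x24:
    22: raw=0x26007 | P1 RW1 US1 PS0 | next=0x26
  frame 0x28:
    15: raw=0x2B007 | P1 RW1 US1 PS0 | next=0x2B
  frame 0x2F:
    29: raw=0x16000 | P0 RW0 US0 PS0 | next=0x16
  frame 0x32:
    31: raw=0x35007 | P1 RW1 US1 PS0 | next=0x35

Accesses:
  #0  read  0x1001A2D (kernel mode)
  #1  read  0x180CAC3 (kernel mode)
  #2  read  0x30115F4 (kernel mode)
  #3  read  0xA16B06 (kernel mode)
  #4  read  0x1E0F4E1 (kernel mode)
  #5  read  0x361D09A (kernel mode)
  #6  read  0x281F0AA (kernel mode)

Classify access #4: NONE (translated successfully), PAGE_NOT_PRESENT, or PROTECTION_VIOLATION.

Trace:
#0 VA=0x1001A2D (r,kernel):
  [0] read 0x11 idx=8: raw=0x12007 flags P=1 W=1 U=1 S=0
  [1] read 0x12 idx=1: raw=0x15007 flags P=1 W=1 U=1 S=0
  ✓ 0x15A2D  — 2 lookups
#1 VA=0x180CAC3 (r,kernel):
  [0] read 0x11 idx=12: raw=0x18007 flags P=1 W=1 U=1 S=0
  [1] read 0x18 idx=12: raw=0x1B007 flags P=1 W=1 U=1 S=0
  ✓ 0x1BAC3  — 2 lookups
#2 VA=0x30115F4 (r,kernel):
  [0] read 0x11 idx=24: raw=0x1E007 flags P=1 W=1 U=1 S=0
  [1] read 0x1E idx=17: raw=0x22007 flags P=1 W=1 U=1 S=0
  ✓ 0x225F4  — 2 lookups
#3 VA=0xA16B06 (r,kernel):
  [0] read 0x11 idx=5: raw=0x24007 flags P=1 W=1 U=1 S=0
  [1] read 0x24 idx=22: raw=0x26007 flags P=1 W=1 U=1 S=0
  ✓ 0x26B06  — 2 lookups
#4 VA=0x1E0F4E1 (r,kernel):
  [0] read 0x11 idx=15: raw=0x28007 flags P=1 W=1 U=1 S=0
  [1] read 0x28 idx=15: raw=0x2B007 flags P=1 W=1 U=1 S=0
  ✓ 0x2B4E1  — 2 lookups
#5 VA=0x361D09A (r,kernel):
  [0] read 0x11 idx=27: raw=0x2F007 flags P=1 W=1 U=1 S=0
  [1] read 0x2F idx=29: raw=0x16000 flags P=0 W=0 U=0 S=0
  ✗ PAGE_NOT_PRESENT  [2 reads]
#6 VA=0x281F0AA (r,kernel):
  [0] read 0x11 idx=20: raw=0x32007 flags P=1 W=1 U=1 S=0
  [1] read 0x32 idx=31: raw=0x35007 flags P=1 W=1 U=1 S=0
  ✓ 0x350AA  — 2 lookups

Access #4 fault: NONE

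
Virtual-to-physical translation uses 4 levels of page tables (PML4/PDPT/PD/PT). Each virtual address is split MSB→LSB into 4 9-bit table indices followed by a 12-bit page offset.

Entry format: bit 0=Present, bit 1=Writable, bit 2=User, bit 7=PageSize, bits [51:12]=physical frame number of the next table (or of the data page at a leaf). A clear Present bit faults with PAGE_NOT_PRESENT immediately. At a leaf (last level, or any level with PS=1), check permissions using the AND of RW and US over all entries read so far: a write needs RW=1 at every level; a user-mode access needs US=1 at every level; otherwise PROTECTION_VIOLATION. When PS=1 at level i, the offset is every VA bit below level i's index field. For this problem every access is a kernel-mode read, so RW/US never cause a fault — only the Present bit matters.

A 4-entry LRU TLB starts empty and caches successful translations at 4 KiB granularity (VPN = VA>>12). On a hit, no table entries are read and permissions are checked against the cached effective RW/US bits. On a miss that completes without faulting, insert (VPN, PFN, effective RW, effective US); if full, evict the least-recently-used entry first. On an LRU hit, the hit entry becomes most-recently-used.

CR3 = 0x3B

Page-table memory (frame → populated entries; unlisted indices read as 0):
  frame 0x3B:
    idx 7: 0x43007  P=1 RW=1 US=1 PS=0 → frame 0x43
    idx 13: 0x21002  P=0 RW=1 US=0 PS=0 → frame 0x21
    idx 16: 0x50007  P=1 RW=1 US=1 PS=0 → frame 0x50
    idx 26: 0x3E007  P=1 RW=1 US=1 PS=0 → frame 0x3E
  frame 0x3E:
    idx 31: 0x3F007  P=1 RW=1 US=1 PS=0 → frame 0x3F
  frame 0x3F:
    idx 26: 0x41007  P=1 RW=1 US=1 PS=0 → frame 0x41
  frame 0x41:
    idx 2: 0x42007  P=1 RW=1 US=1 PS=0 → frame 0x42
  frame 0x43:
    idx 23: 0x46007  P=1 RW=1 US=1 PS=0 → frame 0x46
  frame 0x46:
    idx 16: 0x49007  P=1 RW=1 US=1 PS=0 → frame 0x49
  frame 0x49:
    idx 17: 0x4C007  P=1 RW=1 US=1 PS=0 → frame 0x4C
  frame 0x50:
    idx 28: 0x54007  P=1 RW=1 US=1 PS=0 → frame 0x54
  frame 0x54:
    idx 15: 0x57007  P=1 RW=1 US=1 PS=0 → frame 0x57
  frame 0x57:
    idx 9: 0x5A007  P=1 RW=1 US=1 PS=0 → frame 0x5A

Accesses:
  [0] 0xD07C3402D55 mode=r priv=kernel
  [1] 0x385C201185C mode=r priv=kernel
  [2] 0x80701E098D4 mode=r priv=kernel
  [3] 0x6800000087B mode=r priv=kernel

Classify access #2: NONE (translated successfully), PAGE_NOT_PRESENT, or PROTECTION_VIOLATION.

Per-access translation:
#0 VA=0xD07C3402D55 (r,kernel):
  L0 @0x3B[26] → 0x3E007  P=1,RW=1,US=1,PS=0
  L1 @0x3E[31] → 0x3F007  P=1,RW=1,US=1,PS=0
  L2 @0x3F[26] → 0x41007  P=1,RW=1,US=1,PS=0
  L3 @0x41[2] → 0x42007  P=1,RW=1,US=1,PS=0
  ⇒ phys 0x42D55  [4 reads]
#1 VA=0x385C201185C (r,kernel):
  L0 @0x3B[7] → 0x43007  P=1,RW=1,US=1,PS=0
  L1 @0x43[23] → 0x46007  P=1,RW=1,US=1,PS=0
  L2 @0x46[16] → 0x49007  P=1,RW=1,US=1,PS=0
  L3 @0x49[17] → 0x4C007  P=1,RW=1,US=1,PS=0
  ⇒ phys 0x4C85C  [4 reads]
#2 VA=0x80701E098D4 (r,kernel):
  L0 @0x3B[16] → 0x50007  P=1,RW=1,US=1,PS=0
  L1 @0x50[28] → 0x54007  P=1,RW=1,US=1,PS=0
  L2 @0x54[15] → 0x57007  P=1,RW=1,US=1,PS=0
  L3 @0x57[9] → 0x5A007  P=1,RW=1,US=1,PS=0
  ⇒ phys 0x5A8D4  [4 reads]
#3 VA=0x6800000087B (r,kernel):
  L0 @0x3B[13] → 0x21002  P=0,RW=1,US=0,PS=0
  ⇒ fault: PAGE_NOT_PRESENT  — 1 lookups

Access #2 fault: NONE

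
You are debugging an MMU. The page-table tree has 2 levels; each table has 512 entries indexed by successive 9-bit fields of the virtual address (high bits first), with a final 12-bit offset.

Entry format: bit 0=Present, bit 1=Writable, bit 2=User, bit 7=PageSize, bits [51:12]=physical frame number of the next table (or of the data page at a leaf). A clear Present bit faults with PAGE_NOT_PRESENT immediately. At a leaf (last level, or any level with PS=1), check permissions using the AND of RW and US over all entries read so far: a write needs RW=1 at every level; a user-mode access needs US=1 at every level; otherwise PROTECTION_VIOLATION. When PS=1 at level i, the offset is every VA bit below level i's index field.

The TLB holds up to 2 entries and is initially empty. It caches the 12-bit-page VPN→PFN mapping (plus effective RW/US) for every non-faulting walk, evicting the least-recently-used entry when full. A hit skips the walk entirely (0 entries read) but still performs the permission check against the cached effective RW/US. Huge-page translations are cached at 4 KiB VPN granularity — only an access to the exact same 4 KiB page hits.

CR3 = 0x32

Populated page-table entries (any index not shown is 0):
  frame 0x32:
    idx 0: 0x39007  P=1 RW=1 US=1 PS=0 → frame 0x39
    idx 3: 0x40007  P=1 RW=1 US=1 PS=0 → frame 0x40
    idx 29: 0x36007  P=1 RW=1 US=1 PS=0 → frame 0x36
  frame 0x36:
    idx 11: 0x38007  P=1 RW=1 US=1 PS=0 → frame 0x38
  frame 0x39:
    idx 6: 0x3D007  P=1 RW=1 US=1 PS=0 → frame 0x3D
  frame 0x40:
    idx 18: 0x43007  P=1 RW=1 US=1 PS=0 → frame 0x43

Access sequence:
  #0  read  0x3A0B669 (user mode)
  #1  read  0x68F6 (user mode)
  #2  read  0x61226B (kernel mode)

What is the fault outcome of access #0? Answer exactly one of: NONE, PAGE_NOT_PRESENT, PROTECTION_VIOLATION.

Per-access translation:
#0 VA=0x3A0B669 (r,user):
  L0 @0x32[29] → 0x36007  P=1,RW=1,US=1,PS=0
  L1 @0x36[11] → 0x38007  P=1,RW=1,US=1,PS=0
  ⇒ phys 0x38669  [2 reads]
#1 VA=0x68F6 (r,user):
  L0 @0x32[0] → 0x39007  P=1,RW=1,US=1,PS=0
  L1 @0x39[6] → 0x3D007  P=1,RW=1,US=1,PS=0
  ⇒ phys 0x3D8F6  [2 reads]
#2 VA=0x61226B (r,kernel):
  L0 @0x32[3] → 0x40007  P=1,RW=1,US=1,PS=0
  L1 @0x40[18] → 0x43007  P=1,RW=1,US=1,PS=0
  ⇒ phys 0x4326B  [2 reads]

Access #0 fault: NONE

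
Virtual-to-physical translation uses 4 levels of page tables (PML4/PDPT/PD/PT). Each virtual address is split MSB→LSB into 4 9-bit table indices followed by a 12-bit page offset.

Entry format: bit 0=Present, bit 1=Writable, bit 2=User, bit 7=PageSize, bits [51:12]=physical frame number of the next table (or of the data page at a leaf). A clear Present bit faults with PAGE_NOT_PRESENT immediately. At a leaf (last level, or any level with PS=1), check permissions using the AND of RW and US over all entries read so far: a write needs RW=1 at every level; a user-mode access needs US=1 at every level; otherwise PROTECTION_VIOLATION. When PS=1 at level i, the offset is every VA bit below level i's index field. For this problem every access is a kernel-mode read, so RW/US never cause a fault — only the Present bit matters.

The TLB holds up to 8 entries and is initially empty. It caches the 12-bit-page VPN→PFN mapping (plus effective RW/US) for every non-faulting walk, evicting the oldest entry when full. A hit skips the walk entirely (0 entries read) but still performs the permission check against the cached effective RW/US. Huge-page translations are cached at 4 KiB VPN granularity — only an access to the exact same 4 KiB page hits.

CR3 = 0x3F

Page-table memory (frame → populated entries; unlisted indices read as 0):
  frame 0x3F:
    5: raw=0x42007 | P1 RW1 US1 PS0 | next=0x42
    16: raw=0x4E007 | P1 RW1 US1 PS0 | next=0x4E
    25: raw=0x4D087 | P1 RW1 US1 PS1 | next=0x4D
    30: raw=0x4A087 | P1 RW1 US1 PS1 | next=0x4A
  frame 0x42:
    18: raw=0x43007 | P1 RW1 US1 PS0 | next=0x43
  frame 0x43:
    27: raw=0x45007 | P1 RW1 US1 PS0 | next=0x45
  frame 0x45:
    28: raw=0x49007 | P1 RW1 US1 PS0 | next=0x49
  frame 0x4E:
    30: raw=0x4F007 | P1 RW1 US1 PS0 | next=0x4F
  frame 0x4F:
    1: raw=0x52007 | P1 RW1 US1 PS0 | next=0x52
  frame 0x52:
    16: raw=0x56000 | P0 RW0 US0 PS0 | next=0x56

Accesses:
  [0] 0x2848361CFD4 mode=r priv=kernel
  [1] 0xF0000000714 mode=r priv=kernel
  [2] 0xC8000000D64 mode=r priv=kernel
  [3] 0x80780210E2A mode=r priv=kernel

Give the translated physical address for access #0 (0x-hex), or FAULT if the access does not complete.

Trace:
#0 VA=0x2848361CFD4 (r,kernel):
  lvl0: tbl 0x3F, slot 5 ⇒ 0x42007 (P1/RW1/US1/PS0)
  lvl1: tbl 0x42, slot 18 ⇒ 0x43007 (P1/RW1/US1/PS0)
  lvl2: tbl 0x43, slot 27 ⇒ 0x45007 (P1/RW1/US1/PS0)
  lvl3: tbl 0x45, slot 28 ⇒ 0x49007 (P1/RW1/US1/PS0)
  ✓ 0x49FD4  — 4 lookups
#1 VA=0xF0000000714 (r,kernel):
  lvl0: tbl 0x3F, slot 30 ⇒ 0x4A087 (P1/RW1/US1/PS1)
  ✓ 0x4A714 (huge @L0)  — 1 lookups
#2 VA=0xC8000000D64 (r,kernel):
  lvl0: tbl 0x3F, slot 25 ⇒ 0x4D087 (P1/RW1/US1/PS1)
  ✓ 0x4DD64 (huge @L0)  — 1 lookups
#3 VA=0x80780210E2A (r,kernel):
  lvl0: tbl 0x3F, slot 16 ⇒ 0x4E007 (P1/RW1/US1/PS0)
  lvl1: tbl 0x4E, slot 30 ⇒ 0x4F007 (P1/RW1/US1/PS0)
  lvl2: tbl 0x4F, slot 1 ⇒ 0x52007 (P1/RW1/US1/PS0)
  lvl3: tbl 0x52, slot 16 ⇒ 0x56000 (P0/RW0/US0/PS0)
  → PAGE_NOT_PRESENT  (4 entries read)

Access #0 PA: 0x49FD4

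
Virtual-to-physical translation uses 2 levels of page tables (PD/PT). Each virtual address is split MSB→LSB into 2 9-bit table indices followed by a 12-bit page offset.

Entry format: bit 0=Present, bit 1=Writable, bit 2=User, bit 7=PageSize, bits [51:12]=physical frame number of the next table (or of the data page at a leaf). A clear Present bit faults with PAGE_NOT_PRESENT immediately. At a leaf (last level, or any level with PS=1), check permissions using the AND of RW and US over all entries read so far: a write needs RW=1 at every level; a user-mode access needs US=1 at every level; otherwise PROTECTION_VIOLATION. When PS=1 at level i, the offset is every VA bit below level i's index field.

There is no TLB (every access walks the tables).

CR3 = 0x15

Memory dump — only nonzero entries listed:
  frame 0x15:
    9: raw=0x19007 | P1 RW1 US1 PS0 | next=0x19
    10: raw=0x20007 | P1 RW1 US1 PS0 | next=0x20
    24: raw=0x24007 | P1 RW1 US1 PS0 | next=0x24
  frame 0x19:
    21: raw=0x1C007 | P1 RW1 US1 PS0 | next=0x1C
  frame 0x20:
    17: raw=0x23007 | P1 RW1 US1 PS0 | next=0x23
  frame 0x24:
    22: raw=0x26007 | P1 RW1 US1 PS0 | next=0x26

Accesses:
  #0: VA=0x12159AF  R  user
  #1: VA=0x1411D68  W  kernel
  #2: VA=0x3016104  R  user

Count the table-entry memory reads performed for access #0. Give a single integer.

Walk each access:
#0 VA=0x12159AF (r,user):
  lvl0: tbl 0x15, slot 9 ⇒ 0x19007 (P1/RW1/US1/PS0)
  lvl1: tbl 0x19, slot 21 ⇒ 0x1C007 (P1/RW1/US1/PS0)
  ⇒ phys 0x1C9AF  [2 reads]
#1 VA=0x1411D68 (w,kernel):
  lvl0: tbl 0x15, slot 10 ⇒ 0x20007 (P1/RW1/US1/PS0)
  lvl1: tbl 0x20, slot 17 ⇒ 0x23007 (P1/RW1/US1/PS0)
  ⇒ phys 0x23D68  [2 reads]
#2 VA=0x3016104 (r,user):
  lvl0: tbl 0x15, slot 24 ⇒ 0x24007 (P1/RW1/US1/PS0)
  lvl1: tbl 0x24, slot 22 ⇒ 0x26007 (P1/RW1/US1/PS0)
  ⇒ phys 0x26104  [2 reads]

Entries read for #0: 2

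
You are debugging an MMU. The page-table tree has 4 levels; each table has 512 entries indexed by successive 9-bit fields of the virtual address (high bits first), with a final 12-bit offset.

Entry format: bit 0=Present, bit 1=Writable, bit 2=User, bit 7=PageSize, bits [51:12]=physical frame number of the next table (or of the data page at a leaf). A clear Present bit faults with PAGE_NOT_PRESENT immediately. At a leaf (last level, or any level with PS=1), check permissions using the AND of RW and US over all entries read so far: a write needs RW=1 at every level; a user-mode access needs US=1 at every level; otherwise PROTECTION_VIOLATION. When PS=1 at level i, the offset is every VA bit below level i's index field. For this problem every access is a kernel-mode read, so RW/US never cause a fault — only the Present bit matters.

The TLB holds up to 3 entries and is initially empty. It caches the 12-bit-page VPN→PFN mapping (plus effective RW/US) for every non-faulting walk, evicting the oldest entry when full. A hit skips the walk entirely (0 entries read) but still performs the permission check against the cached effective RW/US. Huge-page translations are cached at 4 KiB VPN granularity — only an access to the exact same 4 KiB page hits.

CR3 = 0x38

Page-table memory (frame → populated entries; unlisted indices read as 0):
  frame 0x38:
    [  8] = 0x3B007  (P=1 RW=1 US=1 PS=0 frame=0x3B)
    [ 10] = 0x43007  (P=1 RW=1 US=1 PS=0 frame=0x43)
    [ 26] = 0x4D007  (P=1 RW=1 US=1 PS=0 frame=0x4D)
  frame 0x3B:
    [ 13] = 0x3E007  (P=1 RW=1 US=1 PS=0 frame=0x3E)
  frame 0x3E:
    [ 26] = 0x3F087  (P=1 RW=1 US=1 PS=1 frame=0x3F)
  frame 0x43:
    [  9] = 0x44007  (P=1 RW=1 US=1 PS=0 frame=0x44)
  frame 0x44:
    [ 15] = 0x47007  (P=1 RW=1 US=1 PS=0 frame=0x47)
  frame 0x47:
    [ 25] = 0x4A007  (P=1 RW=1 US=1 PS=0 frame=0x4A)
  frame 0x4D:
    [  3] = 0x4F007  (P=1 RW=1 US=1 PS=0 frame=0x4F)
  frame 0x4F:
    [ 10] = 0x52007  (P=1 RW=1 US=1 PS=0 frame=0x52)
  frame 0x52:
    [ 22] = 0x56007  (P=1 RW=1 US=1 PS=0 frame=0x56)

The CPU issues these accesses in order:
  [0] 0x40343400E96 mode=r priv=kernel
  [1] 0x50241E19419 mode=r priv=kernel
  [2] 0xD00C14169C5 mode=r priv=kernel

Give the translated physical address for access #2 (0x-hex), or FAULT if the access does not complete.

Walk each access:
#0 VA=0x40343400E96 (r,kernel):
  lvl0: tbl 0x38, slot 8 ⇒ 0x3B007 (P1/RW1/US1/PS0)
  lvl1: tbl 0x3B, slot 13 ⇒ 0x3E007 (P1/RW1/US1/PS0)
  lvl2: tbl 0x3E, slot 26 ⇒ 0x3F087 (P1/RW1/US1/PS1)
  ⇒ phys 0x3FE96 (huge @L2)  [3 reads]
#1 VA=0x50241E19419 (r,kernel):
  lvl0: tbl 0x38, slot 10 ⇒ 0x43007 (P1/RW1/US1/PS0)
  lvl1: tbl 0x43, slot 9 ⇒ 0x44007 (P1/RW1/US1/PS0)
  lvl2: tbl 0x44, slot 15 ⇒ 0x47007 (P1/RW1/US1/PS0)
  lvl3: tbl 0x47, slot 25 ⇒ 0x4A007 (P1/RW1/US1/PS0)
  ⇒ phys 0x4A419  [4 reads]
#2 VA=0xD00C14169C5 (r,kernel):
  lvl0: tbl 0x38, slot 26 ⇒ 0x4D007 (P1/RW1/US1/PS0)
  lvl1: tbl 0x4D, slot 3 ⇒ 0x4F007 (P1/RW1/US1/PS0)
  lvl2: tbl 0x4F, slot 10 ⇒ 0x52007 (P1/RW1/US1/PS0)
  lvl3: tbl 0x52, slot 22 ⇒ 0x56007 (P1/RW1/US1/PS0)
  ⇒ phys 0x569C5  [4 reads]

Access #2 PA: 0x569C5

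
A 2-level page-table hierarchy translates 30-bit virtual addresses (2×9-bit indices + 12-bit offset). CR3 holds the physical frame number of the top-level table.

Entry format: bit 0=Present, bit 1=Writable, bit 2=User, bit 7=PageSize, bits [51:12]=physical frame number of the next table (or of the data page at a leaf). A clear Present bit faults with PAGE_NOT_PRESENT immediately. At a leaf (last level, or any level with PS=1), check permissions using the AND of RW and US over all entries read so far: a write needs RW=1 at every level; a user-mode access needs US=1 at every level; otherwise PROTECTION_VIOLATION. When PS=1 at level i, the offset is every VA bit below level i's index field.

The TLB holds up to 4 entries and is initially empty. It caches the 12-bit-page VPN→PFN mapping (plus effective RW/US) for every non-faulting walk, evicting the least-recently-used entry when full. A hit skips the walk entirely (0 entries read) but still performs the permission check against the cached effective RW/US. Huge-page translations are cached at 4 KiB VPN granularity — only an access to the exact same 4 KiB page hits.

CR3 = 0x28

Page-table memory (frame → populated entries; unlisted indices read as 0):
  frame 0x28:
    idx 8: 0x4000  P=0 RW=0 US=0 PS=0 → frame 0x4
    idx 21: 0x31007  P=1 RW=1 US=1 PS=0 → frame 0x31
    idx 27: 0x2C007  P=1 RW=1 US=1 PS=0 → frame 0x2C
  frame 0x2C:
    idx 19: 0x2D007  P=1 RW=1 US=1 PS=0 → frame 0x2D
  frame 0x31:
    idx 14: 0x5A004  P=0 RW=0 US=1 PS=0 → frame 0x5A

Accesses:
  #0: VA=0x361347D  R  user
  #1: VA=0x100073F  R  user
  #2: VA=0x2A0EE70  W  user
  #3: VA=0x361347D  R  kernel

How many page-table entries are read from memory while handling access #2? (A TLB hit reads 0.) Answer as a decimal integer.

Per-access translation:
#0 VA=0x361347D (r,user):
  L0 @0x28[27] → 0x2C007  P=1,RW=1,US=1,PS=0
  L1 @0x2C[19] → 0x2D007  P=1,RW=1,US=1,PS=0
  ⇒ phys 0x2D47D  [2 reads]
#1 VA=0x100073F (r,user):
  L0 @0x28[8] → 0x4000  P=0,RW=0,US=0,PS=0
  ✗ PAGE_NOT_PRESENT  [1 reads]
#2 VA=0x2A0EE70 (w,user):
  L0 @0x28[21] → 0x31007  P=1,RW=1,US=1,PS=0
  L1 @0x31[14] → 0x5A004  P=0,RW=0,US=1,PS=0
  ✗ PAGE_NOT_PRESENT  [2 reads]
#3 VA=0x361347D (r,kernel):
  TLB hit vpn=0x3613 → PA=0x2D47D

Entries read for #2: 2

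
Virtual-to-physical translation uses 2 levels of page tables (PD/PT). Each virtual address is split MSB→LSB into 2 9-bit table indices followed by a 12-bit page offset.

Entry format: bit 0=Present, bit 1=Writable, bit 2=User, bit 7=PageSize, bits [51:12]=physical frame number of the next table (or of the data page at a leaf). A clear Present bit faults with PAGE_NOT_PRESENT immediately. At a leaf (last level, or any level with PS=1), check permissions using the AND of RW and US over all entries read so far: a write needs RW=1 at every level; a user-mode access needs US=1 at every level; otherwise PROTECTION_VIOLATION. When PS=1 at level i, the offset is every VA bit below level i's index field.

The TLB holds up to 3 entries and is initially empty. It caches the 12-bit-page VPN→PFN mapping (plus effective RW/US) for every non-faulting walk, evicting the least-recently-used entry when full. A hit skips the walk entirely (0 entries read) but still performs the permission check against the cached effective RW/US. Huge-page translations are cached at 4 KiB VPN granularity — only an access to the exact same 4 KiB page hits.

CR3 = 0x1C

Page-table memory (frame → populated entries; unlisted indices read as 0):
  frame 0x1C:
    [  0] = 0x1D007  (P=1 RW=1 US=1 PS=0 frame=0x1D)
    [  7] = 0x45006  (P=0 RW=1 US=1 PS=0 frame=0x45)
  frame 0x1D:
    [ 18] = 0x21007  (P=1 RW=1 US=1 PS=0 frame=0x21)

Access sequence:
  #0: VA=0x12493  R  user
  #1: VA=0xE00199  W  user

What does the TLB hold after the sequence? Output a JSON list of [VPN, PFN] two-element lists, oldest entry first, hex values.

Walk each access:
#0 VA=0x12493 (r,user):
  [0] read 0x1C idx=0: raw=0x1D007 flags P=1 W=1 U=1 S=0
  [1] read 0x1D idx=18: raw=0x21007 flags P=1 W=1 U=1 S=0
  ✓ 0x21493  — 2 lookups
#1 VA=0xE00199 (w,user):
  [0] read 0x1C idx=7: raw=0x45006 flags P=0 W=1 U=1 S=0
  ✗ PAGE_NOT_PRESENT  [1 reads]

TLB: [["0x12", "0x21"]]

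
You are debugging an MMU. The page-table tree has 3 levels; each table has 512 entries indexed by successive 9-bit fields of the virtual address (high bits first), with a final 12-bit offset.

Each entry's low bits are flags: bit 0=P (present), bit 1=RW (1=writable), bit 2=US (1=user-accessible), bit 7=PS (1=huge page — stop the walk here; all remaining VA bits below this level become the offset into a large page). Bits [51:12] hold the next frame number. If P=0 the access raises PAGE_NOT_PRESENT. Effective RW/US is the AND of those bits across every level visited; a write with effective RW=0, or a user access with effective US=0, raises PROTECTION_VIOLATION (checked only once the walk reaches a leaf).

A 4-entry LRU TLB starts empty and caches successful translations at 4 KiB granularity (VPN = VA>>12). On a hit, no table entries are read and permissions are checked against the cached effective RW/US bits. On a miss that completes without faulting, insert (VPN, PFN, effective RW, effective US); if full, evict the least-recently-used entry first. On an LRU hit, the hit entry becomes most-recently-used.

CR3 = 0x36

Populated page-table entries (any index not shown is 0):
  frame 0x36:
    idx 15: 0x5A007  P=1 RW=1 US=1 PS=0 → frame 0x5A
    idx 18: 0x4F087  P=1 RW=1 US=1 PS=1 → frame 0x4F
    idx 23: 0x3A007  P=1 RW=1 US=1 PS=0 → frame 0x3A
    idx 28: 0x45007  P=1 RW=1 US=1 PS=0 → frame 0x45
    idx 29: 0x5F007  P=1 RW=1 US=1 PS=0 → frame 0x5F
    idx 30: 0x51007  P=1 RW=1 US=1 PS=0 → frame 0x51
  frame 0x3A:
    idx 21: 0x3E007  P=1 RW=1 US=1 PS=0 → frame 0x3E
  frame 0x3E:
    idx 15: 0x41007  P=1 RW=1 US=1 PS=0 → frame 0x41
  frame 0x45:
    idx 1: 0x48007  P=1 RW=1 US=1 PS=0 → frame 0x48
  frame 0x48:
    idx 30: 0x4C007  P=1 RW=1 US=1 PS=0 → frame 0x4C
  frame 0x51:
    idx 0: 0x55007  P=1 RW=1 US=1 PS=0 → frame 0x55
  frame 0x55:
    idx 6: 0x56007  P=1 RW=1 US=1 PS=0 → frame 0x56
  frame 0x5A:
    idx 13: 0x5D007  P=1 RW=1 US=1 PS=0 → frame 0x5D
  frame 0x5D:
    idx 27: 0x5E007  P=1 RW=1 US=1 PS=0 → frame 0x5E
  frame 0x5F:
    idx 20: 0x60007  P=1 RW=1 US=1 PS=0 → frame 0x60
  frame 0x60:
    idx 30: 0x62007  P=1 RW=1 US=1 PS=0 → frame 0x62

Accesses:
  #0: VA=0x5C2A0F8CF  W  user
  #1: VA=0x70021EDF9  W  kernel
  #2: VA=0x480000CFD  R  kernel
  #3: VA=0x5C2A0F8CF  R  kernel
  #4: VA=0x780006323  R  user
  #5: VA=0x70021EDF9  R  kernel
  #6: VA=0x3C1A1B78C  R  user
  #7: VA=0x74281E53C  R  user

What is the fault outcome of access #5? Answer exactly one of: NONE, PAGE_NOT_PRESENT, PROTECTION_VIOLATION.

Per-access translation:
#0 VA=0x5C2A0F8CF (w,user):
  L0 @0x36[23] → 0x3A007  P=1,RW=1,US=1,PS=0
  L1 @0x3A[21] → 0x3E007  P=1,RW=1,US=1,PS=0
  L2 @0x3E[15] → 0x41007  P=1,RW=1,US=1,PS=0
  → PA=0x418CF  (3 entries read)
#1 VA=0x70021EDF9 (w,kernel):
  L0 @0x36[28] → 0x45007  P=1,RW=1,US=1,PS=0
  L1 @0x45[1] → 0x48007  P=1,RW=1,US=1,PS=0
  L2 @0x48[30] → 0x4C007  P=1,RW=1,US=1,PS=0
  → PA=0x4CDF9  (3 entries read)
#2 VA=0x480000CFD (r,kernel):
  L0 @0x36[18] → 0x4F087  P=1,RW=1,US=1,PS=1
  → PA=0x4FCFD (huge @L0)  (1 entries read)
#3 VA=0x5C2A0F8CF (r,kernel):
  TLB hit vpn=0x5C2A0F → PA=0x418CF
#4 VA=0x780006323 (r,user):
  L0 @0x36[30] → 0x51007  P=1,RW=1,US=1,PS=0
  L1 @0x51[0] → 0x55007  P=1,RW=1,US=1,PS=0
  L2 @0x55[6] → 0x56007  P=1,RW=1,US=1,PS=0
  → PA=0x56323  (3 entries read)
#5 VA=0x70021EDF9 (r,kernel):
  TLB hit vpn=0x70021E → PA=0x4CDF9
#6 VA=0x3C1A1B78C (r,user):
  L0 @0x36[15] → 0x5A007  P=1,RW=1,US=1,PS=0
  L1 @0x5A[13] → 0x5D007  P=1,RW=1,US=1,PS=0
  L2 @0x5D[27] → 0x5E007  P=1,RW=1,US=1,PS=0
  → PA=0x5E78C  (3 entries read)
#7 VA=0x74281E53C (r,user):
  L0 @0x36[29] → 0x5F007  P=1,RW=1,US=1,PS=0
  L1 @0x5F[20] → 0x60007  P=1,RW=1,US=1,PS=0
  L2 @0x60[30] → 0x62007  P=1,RW=1,US=1,PS=0
  → PA=0x6253C  (3 entries read)

Access #5 fault: NONE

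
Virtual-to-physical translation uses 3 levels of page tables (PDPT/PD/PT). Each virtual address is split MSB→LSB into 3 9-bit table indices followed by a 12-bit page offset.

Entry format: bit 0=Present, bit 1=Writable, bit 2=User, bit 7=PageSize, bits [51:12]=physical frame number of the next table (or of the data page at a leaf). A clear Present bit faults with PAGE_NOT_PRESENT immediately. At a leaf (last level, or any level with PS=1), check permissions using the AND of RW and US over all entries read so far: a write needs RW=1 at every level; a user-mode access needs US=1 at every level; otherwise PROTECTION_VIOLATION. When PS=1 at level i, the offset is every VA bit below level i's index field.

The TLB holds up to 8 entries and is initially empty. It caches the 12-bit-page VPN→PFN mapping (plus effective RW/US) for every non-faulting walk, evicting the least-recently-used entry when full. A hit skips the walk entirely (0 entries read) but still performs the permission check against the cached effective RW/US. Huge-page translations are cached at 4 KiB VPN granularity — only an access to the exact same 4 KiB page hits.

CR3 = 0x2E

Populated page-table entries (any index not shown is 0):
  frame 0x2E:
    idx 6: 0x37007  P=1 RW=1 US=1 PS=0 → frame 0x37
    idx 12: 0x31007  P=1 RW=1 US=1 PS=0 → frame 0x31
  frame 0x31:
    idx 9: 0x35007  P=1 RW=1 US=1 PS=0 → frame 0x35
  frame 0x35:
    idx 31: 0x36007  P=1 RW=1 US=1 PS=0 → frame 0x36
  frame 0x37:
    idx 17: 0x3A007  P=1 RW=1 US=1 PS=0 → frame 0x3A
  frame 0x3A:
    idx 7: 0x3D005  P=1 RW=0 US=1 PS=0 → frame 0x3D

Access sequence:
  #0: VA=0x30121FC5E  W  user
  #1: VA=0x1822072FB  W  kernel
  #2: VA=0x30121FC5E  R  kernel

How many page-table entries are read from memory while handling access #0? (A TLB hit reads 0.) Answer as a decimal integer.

Trace:
#0 VA=0x30121FC5E (w,user):
  lvl0: tbl 0x2E, slot 12 ⇒ 0x31007 (P1/RW1/US1/PS0)
  lvl1: tbl 0x31, slot 9 ⇒ 0x35007 (P1/RW1/US1/PS0)
  lvl2: tbl 0x35, slot 31 ⇒ 0x36007 (P1/RW1/US1/PS0)
  ✓ 0x36C5E  — 3 lookups
#1 VA=0x1822072FB (w,kernel):
  lvl0: tbl 0x2E, slot 6 ⇒ 0x37007 (P1/RW1/US1/PS0)
  lvl1: tbl 0x37, slot 17 ⇒ 0x3A007 (P1/RW1/US1/PS0)
  lvl2: tbl 0x3A, slot 7 ⇒ 0x3D005 (P1/RW0/US1/PS0)
  ✗ PROTECTION_VIOLATION  [3 reads]
#2 VA=0x30121FC5E (r,kernel):
  TLB hit vpn=0x30121F → PA=0x36C5E

Entries read for #0: 3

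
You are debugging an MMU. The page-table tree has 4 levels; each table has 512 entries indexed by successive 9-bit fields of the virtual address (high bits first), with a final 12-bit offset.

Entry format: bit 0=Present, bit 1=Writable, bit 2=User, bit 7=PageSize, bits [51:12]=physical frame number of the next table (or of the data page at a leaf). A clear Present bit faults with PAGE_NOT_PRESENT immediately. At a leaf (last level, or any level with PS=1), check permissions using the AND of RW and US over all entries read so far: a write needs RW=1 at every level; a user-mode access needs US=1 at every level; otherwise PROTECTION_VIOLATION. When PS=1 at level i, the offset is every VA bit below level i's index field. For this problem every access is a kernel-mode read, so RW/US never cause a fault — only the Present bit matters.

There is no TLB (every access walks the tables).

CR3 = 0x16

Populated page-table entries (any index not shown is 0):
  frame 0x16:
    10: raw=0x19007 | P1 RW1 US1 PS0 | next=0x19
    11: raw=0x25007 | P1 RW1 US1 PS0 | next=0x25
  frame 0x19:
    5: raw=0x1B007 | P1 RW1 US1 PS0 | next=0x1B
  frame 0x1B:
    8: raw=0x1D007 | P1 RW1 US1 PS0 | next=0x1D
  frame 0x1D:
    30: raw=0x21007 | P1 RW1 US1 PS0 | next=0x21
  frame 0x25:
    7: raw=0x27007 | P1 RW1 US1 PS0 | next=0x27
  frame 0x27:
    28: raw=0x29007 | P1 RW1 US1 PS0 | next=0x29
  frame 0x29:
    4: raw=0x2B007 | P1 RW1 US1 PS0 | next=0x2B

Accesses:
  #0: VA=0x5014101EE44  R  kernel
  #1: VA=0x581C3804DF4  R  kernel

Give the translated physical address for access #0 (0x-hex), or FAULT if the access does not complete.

Walk each access:
#0 VA=0x5014101EE44 (r,kernel):
  lvl0: tbl 0x16, slot 10 ⇒ 0x19007 (P1/RW1/US1/PS0)
  lvl1: tbl 0x19, slot 5 ⇒ 0x1B007 (P1/RW1/US1/PS0)
  lvl2: tbl 0x1B, slot 8 ⇒ 0x1D007 (P1/RW1/US1/PS0)
  lvl3: tbl 0x1D, slot 30 ⇒ 0x21007 (P1/RW1/US1/PS0)
  → PA=0x21E44  (4 entries read)
#1 VA=0x581C3804DF4 (r,kernel):
  lvl0: tbl 0x16, slot 11 ⇒ 0x25007 (P1/RW1/US1/PS0)
  lvl1: tbl 0x25, slot 7 ⇒ 0x27007 (P1/RW1/US1/PS0)
  lvl2: tbl 0x27, slot 28 ⇒ 0x29007 (P1/RW1/US1/PS0)
  lvl3: tbl 0x29, slot 4 ⇒ 0x2B007 (P1/RW1/US1/PS0)
  → PA=0x2BDF4  (4 entries read)

Access #0 PA: 0x21E44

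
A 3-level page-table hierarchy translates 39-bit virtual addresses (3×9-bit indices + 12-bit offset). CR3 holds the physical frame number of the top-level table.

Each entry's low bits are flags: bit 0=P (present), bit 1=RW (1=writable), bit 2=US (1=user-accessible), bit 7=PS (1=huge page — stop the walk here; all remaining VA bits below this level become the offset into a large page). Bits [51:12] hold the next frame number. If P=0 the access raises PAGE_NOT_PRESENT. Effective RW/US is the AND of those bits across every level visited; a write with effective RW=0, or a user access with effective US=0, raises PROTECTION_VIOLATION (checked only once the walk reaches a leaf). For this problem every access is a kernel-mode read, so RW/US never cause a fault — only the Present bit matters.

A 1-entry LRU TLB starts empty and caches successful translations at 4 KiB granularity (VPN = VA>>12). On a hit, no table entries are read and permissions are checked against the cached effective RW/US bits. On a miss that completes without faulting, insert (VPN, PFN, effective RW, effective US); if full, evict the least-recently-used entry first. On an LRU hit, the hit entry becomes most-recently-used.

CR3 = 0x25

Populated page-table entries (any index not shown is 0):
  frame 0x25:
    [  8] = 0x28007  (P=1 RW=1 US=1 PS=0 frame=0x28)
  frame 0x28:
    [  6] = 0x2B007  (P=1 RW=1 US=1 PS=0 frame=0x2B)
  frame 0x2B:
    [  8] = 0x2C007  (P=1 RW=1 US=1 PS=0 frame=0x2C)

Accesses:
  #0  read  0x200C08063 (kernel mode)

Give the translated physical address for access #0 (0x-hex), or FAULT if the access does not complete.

Per-access translation:
#0 VA=0x200C08063 (r,kernel):
  lvl0: tbl 0x25, slot 8 ⇒ 0x28007 (P1/RW1/US1/PS0)
  lvl1: tbl 0x28, slot 6 ⇒ 0x2B007 (P1/RW1/US1/PS0)
  lvl2: tbl 0x2B, slot 8 ⇒ 0x2C007 (P1/RW1/US1/PS0)
  ✓ 0x2C063  — 3 lookups

Access #0 PA: 0x2C063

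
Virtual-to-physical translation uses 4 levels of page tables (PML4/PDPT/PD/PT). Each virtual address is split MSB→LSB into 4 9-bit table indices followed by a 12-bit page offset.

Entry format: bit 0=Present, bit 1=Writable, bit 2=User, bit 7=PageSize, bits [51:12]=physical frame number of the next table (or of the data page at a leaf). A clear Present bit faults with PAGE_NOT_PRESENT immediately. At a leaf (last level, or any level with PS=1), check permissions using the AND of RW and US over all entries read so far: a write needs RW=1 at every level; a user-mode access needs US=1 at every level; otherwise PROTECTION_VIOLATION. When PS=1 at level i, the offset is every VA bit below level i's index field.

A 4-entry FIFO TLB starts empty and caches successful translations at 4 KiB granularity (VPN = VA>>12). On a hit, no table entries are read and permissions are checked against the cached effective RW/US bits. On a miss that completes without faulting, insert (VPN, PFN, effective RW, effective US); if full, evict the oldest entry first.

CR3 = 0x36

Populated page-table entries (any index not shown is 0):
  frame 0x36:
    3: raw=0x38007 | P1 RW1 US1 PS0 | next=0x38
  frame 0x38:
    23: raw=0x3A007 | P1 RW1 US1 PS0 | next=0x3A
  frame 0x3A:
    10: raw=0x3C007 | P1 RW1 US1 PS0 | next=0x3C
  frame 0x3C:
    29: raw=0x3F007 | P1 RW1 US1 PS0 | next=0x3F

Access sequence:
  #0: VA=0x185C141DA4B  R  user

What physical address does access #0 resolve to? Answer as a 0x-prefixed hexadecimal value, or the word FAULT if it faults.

Walk each access:
#0 VA=0x185C141DA4B (r,user):
  [0] read 0x36 idx=3: raw=0x38007 flags P=1 W=1 U=1 S=0
  [1] read 0x38 idx=23: raw=0x3A007 flags P=1 W=1 U=1 S=0
  [2] read 0x3A idx=10: raw=0x3C007 flags P=1 W=1 U=1 S=0
  [3] read 0x3C idx=29: raw=0x3F007 flags P=1 W=1 U=1 S=0
  ✓ 0x3FA4B  — 4 lookups

Access #0 PA: 0x3FA4B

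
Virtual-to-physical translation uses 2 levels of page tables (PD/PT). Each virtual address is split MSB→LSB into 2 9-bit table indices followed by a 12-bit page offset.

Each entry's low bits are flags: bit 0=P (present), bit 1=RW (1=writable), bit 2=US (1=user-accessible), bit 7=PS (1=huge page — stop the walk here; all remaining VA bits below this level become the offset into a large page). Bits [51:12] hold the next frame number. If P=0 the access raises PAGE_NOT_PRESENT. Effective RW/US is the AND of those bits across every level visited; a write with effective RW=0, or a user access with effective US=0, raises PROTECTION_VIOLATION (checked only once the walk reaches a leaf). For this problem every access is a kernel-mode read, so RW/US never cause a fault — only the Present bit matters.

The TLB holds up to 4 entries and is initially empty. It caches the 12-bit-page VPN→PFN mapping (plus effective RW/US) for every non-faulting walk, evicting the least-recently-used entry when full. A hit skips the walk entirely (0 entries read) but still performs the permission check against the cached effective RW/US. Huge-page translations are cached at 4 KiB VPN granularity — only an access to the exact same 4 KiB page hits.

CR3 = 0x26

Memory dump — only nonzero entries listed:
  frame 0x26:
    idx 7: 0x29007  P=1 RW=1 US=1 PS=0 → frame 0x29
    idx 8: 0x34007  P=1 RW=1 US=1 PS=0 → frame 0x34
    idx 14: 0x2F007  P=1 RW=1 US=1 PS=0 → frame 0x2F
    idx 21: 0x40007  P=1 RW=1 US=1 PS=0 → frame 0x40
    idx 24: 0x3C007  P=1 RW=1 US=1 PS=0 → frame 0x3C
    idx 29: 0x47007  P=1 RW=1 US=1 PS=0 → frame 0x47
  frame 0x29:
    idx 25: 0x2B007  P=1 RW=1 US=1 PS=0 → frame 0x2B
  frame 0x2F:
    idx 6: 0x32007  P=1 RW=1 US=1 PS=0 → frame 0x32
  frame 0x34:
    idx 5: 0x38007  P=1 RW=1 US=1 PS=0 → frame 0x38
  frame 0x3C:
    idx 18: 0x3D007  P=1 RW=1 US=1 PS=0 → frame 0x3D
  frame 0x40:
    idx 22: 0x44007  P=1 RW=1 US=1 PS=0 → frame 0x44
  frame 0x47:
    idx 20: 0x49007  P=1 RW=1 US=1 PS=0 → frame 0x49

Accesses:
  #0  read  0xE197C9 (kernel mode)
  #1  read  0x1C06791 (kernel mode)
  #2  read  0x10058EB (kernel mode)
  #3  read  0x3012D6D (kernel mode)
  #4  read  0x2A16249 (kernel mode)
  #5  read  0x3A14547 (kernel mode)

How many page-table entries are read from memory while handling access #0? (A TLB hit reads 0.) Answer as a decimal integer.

Trace:
#0 VA=0xE197C9 (r,kernel):
  lvl0: tbl 0x26, slot 7 ⇒ 0x29007 (P1/RW1/US1/PS0)
  lvl1: tbl 0x29, slot 25 ⇒ 0x2B007 (P1/RW1/US1/PS0)
  ⇒ phys 0x2B7C9  [2 reads]
#1 VA=0x1C06791 (r,kernel):
  lvl0: tbl 0x26, slot 14 ⇒ 0x2F007 (P1/RW1/US1/PS0)
  lvl1: tbl 0x2F, slot 6 ⇒ 0x32007 (P1/RW1/US1/PS0)
  ⇒ phys 0x32791  [2 reads]
#2 VA=0x10058EB (r,kernel):
  lvl0: tbl 0x26, slot 8 ⇒ 0x34007 (P1/RW1/US1/PS0)
  lvl1: tbl 0x34, slot 5 ⇒ 0x38007 (P1/RW1/US1/PS0)
  ⇒ phys 0x388EB  [2 reads]
#3 VA=0x3012D6D (r,kernel):
  lvl0: tbl 0x26, slot 24 ⇒ 0x3C007 (P1/RW1/US1/PS0)
  lvl1: tbl 0x3C, slot 18 ⇒ 0x3D007 (P1/RW1/US1/PS0)
  ⇒ phys 0x3DD6D  [2 reads]
#4 VA=0x2A16249 (r,kernel):
  lvl0: tbl 0x26, slot 21 ⇒ 0x40007 (P1/RW1/US1/PS0)
  lvl1: tbl 0x40, slot 22 ⇒ 0x44007 (P1/RW1/US1/PS0)
  ⇒ phys 0x44249  [2 reads]
#5 VA=0x3A14547 (r,kernel):
  lvl0: tbl 0x26, slot 29 ⇒ 0x47007 (P1/RW1/US1/PS0)
  lvl1: tbl 0x47, slot 20 ⇒ 0x49007 (P1/RW1/US1/PS0)
  ⇒ phys 0x49547  [2 reads]

Entries read for #0: 2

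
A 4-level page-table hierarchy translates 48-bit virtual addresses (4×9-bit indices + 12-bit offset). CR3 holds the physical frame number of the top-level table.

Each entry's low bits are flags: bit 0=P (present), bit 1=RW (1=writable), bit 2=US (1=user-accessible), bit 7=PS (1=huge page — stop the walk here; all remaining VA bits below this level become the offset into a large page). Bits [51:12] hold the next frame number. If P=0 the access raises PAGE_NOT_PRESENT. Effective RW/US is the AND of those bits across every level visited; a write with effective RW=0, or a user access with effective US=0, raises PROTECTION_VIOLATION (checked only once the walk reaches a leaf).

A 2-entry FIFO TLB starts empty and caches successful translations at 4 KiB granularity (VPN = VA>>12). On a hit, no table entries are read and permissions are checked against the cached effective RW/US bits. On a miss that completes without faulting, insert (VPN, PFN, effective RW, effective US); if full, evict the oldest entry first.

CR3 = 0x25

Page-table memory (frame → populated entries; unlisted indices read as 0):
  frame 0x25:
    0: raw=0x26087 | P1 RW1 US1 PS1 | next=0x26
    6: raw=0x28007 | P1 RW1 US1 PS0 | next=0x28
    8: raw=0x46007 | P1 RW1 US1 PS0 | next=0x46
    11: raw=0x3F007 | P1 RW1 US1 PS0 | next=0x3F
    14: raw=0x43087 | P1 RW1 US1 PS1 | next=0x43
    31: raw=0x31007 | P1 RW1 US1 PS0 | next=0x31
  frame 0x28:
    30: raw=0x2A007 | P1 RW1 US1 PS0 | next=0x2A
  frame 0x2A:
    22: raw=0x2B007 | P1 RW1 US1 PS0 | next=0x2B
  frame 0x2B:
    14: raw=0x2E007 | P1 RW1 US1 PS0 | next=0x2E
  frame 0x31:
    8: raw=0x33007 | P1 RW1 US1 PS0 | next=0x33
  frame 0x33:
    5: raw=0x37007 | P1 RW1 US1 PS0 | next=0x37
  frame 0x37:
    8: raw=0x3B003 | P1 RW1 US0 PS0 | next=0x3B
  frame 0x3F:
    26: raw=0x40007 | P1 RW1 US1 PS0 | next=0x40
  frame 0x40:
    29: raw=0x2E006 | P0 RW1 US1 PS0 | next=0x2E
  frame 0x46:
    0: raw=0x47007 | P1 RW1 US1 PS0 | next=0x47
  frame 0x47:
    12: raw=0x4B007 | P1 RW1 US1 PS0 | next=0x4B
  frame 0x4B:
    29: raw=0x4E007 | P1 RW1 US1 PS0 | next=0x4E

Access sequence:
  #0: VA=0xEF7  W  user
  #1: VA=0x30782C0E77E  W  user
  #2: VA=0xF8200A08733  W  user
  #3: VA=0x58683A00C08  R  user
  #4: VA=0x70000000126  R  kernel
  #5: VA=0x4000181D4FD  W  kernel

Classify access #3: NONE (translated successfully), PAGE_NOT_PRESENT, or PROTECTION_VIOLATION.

Per-access translation:
#0 VA=0xEF7 (w,user):
  lvl0: tbl 0x25, slot 0 ⇒ 0x26087 (P1/RW1/US1/PS1)
  ⇒ phys 0x26EF7 (huge @L0)  [1 reads]
#1 VA=0x30782C0E77E (w,user):
  lvl0: tbl 0x25, slot 6 ⇒ 0x28007 (P1/RW1/US1/PS0)
  lvl1: tbl 0x28, slot 30 ⇒ 0x2A007 (P1/RW1/US1/PS0)
  lvl2: tbl 0x2A, slot 22 ⇒ 0x2B007 (P1/RW1/US1/PS0)
  lvl3: tbl 0x2B, slot 14 ⇒ 0x2E007 (P1/RW1/US1/PS0)
  ⇒ phys 0x2E77E  [4 reads]
#2 VA=0xF8200A08733 (w,user):
  lvl0: tbl 0x25, slot 31 ⇒ 0x31007 (P1/RW1/US1/PS0)
  lvl1: tbl 0x31, slot 8 ⇒ 0x33007 (P1/RW1/US1/PS0)
  lvl2: tbl 0x33, slot 5 ⇒ 0x37007 (P1/RW1/US1/PS0)
  lvl3: tbl 0x37, slot 8 ⇒ 0x3B003 (P1/RW1/US0/PS0)
  → PROTECTION_VIOLATION  (4 entries read)
#3 VA=0x58683A00C08 (r,user):
  lvl0: tbl 0x25, slot 11 ⇒ 0x3F007 (P1/RW1/US1/PS0)
  lvl1: tbl 0x3F, slot 26 ⇒ 0x40007 (P1/RW1/US1/PS0)
  lvl2: tbl 0x40, slot 29 ⇒ 0x2E006 (P0/RW1/US1/PS0)
  → PAGE_NOT_PRESENT  (3 entries read)
#4 VA=0x70000000126 (r,kernel):
  lvl0: tbl 0x25, slot 14 ⇒ 0x43087 (P1/RW1/US1/PS1)
  ⇒ phys 0x43126 (huge @L0)  [1 reads]
#5 VA=0x4000181D4FD (w,kernel):
  lvl0: tbl 0x25, slot 8 ⇒ 0x46007 (P1/RW1/US1/PS0)
  lvl1: tbl 0x46, slot 0 ⇒ 0x47007 (P1/RW1/US1/PS0)
  lvl2: tbl 0x47, slot 12 ⇒ 0x4B007 (P1/RW1/US1/PS0)
  lvl3: tbl 0x4B, slot 29 ⇒ 0x4E007 (P1/RW1/US1/PS0)
  ⇒ phys 0x4E4FD  [4 reads]

Access #3 fault: PAGE_NOT_PRESENT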